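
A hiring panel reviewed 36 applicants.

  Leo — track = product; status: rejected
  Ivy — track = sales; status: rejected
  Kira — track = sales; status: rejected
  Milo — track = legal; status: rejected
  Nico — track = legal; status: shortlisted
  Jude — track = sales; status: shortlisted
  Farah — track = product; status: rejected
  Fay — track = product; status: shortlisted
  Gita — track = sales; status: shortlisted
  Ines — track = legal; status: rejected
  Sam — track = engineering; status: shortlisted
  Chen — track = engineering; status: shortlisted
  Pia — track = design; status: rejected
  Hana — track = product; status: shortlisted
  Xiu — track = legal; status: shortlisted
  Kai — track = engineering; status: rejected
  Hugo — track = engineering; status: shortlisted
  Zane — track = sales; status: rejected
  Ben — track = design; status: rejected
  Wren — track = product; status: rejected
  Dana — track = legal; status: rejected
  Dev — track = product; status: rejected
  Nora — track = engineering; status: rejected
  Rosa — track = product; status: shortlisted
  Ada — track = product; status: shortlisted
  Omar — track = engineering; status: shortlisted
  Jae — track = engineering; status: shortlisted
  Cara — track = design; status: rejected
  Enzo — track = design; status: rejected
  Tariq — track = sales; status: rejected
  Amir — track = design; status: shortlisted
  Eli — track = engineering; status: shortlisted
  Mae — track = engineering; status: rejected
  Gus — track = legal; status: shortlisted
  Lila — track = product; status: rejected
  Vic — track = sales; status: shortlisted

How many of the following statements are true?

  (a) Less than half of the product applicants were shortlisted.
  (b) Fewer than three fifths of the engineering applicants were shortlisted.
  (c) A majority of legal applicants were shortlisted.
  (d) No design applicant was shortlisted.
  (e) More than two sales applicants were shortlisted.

2

(a) product: |A| = 9, |A ∩ B| = 4; needs |A ∩ B| < |A ∖ B| — true.
(b) engineering: |A| = 9, |A ∩ B| = 6; needs |A ∩ B| / |A| < 3/5 — false.
(c) legal: |A| = 6, |A ∩ B| = 3; needs |A ∩ B| > |A ∖ B| — false.
(d) design: |A| = 5, |A ∩ B| = 1; needs A ∩ B = ∅ (|A ∩ B| = 0) — false.
(e) sales: |A| = 7, |A ∩ B| = 3; needs |A ∩ B| > 2 — true.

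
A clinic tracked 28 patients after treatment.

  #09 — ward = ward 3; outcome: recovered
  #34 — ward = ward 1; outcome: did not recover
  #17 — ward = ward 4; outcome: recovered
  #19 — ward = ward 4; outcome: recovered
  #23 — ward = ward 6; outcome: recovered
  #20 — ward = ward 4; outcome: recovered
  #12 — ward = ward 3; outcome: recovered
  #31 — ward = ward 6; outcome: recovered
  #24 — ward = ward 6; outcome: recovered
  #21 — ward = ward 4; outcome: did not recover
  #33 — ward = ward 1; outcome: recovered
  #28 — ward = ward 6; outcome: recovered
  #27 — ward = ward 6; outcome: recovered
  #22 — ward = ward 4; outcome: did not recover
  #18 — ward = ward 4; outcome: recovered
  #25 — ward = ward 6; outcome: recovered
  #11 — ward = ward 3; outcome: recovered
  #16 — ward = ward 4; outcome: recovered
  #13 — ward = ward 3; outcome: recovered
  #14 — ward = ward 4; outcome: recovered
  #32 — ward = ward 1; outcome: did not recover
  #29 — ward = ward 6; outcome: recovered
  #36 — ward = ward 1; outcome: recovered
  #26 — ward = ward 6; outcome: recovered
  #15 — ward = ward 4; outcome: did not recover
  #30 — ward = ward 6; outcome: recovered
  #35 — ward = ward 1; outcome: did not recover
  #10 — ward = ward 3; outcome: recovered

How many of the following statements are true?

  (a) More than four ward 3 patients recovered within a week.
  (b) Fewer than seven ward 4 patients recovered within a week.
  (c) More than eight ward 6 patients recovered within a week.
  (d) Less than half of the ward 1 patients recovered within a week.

4

(a) ward 3: |A| = 5, |A ∩ B| = 5; needs |A ∩ B| > 4 — true.
(b) ward 4: |A| = 9, |A ∩ B| = 6; needs |A ∩ B| < 7 — true.
(c) ward 6: |A| = 9, |A ∩ B| = 9; needs |A ∩ B| > 8 — true.
(d) ward 1: |A| = 5, |A ∩ B| = 2; needs |A ∩ B| < |A ∖ B| — true.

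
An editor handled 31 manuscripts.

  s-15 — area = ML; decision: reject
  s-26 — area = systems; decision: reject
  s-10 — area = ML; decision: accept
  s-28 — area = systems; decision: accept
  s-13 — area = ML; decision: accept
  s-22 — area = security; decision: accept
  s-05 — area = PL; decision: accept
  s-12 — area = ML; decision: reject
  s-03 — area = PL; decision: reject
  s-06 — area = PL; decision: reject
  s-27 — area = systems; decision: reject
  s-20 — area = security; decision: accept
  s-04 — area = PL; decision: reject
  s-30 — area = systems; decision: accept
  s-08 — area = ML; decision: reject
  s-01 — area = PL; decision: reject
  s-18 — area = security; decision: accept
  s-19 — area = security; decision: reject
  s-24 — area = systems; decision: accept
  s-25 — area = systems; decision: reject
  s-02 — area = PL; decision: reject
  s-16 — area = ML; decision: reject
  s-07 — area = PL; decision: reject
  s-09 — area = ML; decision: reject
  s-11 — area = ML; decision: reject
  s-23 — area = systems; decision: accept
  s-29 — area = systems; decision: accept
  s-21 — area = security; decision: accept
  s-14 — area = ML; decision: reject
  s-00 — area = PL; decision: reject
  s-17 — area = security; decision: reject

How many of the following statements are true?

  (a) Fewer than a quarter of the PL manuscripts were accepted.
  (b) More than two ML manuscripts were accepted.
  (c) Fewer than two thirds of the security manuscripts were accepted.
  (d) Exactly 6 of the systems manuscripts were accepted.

(a) PL: |A| = 8, |A ∩ B| = 1; needs |A ∩ B| / |A| < 1/4 — true.
(b) ML: |A| = 9, |A ∩ B| = 2; needs |A ∩ B| > 2 — false.
(c) security: |A| = 6, |A ∩ B| = 4; needs |A ∩ B| / |A| < 2/3 — false.
(d) systems: |A| = 8, |A ∩ B| = 5; needs |A ∩ B| = 6 — false.

1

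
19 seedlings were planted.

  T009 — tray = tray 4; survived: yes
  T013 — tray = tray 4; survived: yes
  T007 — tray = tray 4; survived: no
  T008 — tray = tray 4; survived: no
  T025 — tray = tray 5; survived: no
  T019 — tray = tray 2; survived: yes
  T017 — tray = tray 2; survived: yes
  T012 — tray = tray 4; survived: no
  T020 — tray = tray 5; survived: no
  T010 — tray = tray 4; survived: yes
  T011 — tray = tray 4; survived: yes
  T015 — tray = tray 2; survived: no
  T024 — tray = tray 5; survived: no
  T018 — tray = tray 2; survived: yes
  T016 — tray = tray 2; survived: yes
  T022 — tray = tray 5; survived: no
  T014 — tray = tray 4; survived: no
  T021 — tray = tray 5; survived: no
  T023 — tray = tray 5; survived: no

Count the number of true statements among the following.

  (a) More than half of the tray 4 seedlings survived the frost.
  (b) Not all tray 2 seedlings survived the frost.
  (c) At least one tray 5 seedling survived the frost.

1

(a) tray 4: |A| = 8, |A ∩ B| = 4; needs |A ∩ B| > |A ∖ B| — false.
(b) tray 2: |A| = 5, |A ∩ B| = 4; needs A ⊄ B (|A ∖ B| ≥ 1) — true.
(c) tray 5: |A| = 6, |A ∩ B| = 0; needs A ∩ B ≠ ∅ (|A ∩ B| ≥ 1) — false.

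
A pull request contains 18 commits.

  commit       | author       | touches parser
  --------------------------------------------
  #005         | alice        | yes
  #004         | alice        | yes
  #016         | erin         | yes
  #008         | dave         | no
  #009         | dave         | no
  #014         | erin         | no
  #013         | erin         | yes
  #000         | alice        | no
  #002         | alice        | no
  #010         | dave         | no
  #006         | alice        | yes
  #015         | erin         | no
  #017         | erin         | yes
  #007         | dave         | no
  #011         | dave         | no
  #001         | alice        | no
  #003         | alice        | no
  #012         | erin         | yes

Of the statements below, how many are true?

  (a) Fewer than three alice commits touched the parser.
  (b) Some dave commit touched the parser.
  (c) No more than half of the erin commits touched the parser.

0

(a) alice: |A| = 7, |A ∩ B| = 3; needs |A ∩ B| < 3 — false.
(b) dave: |A| = 5, |A ∩ B| = 0; needs A ∩ B ≠ ∅ (|A ∩ B| ≥ 1) — false.
(c) erin: |A| = 6, |A ∩ B| = 4; needs |A ∩ B| ≤ |A ∖ B| — false.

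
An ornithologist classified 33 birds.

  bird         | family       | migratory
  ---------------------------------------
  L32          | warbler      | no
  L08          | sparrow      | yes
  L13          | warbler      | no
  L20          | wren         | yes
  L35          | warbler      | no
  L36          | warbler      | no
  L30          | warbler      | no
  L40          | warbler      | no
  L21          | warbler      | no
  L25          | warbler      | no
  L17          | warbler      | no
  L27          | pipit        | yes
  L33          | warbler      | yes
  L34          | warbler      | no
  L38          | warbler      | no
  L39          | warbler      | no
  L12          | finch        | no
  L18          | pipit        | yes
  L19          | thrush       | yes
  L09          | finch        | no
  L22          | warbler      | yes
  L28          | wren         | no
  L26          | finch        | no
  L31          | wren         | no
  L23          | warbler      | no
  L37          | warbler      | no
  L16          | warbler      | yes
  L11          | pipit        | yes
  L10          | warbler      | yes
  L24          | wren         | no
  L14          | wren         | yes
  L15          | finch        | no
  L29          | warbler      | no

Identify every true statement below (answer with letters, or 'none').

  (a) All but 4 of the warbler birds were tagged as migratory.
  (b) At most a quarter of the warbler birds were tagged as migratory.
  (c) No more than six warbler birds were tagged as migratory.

|A| = 19, |A ∩ B| = 4, |A ∖ B| = 15.
(a) |A ∖ B| = 4: fails.
(b) |A ∩ B| / |A| ≤ 1/4: holds.
(c) |A ∩ B| ≤ 6: holds.

(b), (c)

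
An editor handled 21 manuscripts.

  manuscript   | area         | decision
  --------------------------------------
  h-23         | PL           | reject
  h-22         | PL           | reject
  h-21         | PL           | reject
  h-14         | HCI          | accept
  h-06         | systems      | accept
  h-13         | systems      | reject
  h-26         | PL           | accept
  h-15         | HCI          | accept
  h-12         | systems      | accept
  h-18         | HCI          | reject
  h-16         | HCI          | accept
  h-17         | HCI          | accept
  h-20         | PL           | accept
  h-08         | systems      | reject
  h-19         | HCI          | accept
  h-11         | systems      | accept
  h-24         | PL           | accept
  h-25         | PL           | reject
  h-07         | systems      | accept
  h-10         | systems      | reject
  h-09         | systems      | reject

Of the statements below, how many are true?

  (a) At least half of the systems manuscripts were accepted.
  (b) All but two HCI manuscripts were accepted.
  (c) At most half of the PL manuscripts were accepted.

2

(a) systems: |A| = 8, |A ∩ B| = 4; needs |A ∩ B| ≥ |A ∖ B| — true.
(b) HCI: |A| = 6, |A ∩ B| = 5; needs |A ∖ B| = 2 — false.
(c) PL: |A| = 7, |A ∩ B| = 3; needs |A ∩ B| ≤ |A ∖ B| — true.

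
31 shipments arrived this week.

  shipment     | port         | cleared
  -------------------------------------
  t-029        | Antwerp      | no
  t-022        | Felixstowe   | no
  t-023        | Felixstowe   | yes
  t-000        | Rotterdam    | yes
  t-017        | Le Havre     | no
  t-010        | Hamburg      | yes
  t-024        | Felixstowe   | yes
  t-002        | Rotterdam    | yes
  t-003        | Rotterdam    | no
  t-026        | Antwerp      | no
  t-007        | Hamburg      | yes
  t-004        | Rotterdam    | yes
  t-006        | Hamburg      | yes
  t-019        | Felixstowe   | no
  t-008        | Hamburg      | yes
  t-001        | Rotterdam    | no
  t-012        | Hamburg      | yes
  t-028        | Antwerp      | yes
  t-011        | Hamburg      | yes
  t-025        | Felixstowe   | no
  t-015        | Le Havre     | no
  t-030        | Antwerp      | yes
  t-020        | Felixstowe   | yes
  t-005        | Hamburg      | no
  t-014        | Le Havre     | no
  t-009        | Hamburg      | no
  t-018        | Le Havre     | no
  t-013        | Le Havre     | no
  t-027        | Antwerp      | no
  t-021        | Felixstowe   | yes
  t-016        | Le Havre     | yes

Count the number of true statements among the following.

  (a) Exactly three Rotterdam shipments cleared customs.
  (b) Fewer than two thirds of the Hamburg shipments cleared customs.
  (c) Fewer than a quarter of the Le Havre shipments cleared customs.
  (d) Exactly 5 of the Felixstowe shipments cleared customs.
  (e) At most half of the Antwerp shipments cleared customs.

(a) Rotterdam: |A| = 5, |A ∩ B| = 3; needs |A ∩ B| = 3 — true.
(b) Hamburg: |A| = 8, |A ∩ B| = 6; needs |A ∩ B| / |A| < 2/3 — false.
(c) Le Havre: |A| = 6, |A ∩ B| = 1; needs |A ∩ B| / |A| < 1/4 — true.
(d) Felixstowe: |A| = 7, |A ∩ B| = 4; needs |A ∩ B| = 5 — false.
(e) Antwerp: |A| = 5, |A ∩ B| = 2; needs |A ∩ B| ≤ |A ∖ B| — true.

3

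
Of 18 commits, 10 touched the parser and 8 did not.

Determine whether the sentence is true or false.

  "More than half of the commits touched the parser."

True

Truth condition: |A ∩ B| > |A ∖ B|.
|A| = 18, |A ∩ B| = 10, |A ∖ B| = 8.
10 > 8, so the statement is true.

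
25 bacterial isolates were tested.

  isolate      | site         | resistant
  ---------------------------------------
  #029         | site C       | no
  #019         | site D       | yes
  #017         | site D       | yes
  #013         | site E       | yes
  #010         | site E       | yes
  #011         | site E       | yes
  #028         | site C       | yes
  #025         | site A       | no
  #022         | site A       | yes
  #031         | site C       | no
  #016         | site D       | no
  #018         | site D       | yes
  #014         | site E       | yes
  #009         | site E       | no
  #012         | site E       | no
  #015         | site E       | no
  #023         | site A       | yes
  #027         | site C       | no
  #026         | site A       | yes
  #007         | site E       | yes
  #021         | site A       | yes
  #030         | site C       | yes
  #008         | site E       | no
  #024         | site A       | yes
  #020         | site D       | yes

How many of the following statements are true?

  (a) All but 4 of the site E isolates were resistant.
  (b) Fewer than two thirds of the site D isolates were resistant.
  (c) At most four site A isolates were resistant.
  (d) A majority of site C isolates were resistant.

1

(a) site E: |A| = 9, |A ∩ B| = 5; needs |A ∖ B| = 4 — true.
(b) site D: |A| = 5, |A ∩ B| = 4; needs |A ∩ B| / |A| < 2/3 — false.
(c) site A: |A| = 6, |A ∩ B| = 5; needs |A ∩ B| ≤ 4 — false.
(d) site C: |A| = 5, |A ∩ B| = 2; needs |A ∩ B| > |A ∖ B| — false.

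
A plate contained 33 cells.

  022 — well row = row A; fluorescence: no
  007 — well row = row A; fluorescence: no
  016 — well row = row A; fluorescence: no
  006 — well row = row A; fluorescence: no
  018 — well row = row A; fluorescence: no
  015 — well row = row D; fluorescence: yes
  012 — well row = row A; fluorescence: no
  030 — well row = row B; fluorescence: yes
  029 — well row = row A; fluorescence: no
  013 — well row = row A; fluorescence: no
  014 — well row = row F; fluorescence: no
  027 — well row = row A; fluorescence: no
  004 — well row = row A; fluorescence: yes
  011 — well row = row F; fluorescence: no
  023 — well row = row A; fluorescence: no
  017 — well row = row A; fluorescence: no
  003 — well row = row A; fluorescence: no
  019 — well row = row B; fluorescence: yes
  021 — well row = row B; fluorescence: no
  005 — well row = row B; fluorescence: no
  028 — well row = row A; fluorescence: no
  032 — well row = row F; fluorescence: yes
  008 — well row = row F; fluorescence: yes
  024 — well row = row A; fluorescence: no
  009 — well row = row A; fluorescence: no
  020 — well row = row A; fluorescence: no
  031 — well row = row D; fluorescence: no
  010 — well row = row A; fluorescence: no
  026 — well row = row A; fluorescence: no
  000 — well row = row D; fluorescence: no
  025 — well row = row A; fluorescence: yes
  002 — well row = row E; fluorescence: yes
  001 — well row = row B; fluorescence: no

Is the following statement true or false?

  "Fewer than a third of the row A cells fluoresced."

True

'Fewer than a third of the row A cells fluoresced' holds iff |A ∩ B| / |A| < 1/3.
|A| = 20, |A ∩ B| = 2, |A ∖ B| = 18.
|A ∩ B|/|A| = 2/20, so the statement is true.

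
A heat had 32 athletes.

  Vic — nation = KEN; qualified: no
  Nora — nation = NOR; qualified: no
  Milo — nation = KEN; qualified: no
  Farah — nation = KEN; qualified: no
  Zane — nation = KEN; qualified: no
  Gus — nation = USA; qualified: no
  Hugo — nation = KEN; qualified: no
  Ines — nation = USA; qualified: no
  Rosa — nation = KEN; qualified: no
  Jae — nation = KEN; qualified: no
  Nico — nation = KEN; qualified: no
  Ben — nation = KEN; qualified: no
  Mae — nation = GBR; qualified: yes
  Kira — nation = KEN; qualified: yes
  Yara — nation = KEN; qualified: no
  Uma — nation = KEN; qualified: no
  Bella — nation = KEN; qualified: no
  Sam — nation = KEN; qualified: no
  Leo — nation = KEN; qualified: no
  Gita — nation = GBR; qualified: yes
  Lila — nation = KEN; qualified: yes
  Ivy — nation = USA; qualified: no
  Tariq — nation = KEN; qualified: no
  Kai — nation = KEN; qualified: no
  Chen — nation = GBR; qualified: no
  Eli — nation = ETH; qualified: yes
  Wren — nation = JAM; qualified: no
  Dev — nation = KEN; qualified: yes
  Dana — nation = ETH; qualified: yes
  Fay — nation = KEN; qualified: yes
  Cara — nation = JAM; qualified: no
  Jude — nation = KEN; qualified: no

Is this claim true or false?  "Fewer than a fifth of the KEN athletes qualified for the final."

The determiner here denotes the relation: |A ∩ B| / |A| < 1/5.
|A| = 21, |A ∩ B| = 4, |A ∖ B| = 17.
|A ∩ B|/|A| = 4/21, so the statement is true.

True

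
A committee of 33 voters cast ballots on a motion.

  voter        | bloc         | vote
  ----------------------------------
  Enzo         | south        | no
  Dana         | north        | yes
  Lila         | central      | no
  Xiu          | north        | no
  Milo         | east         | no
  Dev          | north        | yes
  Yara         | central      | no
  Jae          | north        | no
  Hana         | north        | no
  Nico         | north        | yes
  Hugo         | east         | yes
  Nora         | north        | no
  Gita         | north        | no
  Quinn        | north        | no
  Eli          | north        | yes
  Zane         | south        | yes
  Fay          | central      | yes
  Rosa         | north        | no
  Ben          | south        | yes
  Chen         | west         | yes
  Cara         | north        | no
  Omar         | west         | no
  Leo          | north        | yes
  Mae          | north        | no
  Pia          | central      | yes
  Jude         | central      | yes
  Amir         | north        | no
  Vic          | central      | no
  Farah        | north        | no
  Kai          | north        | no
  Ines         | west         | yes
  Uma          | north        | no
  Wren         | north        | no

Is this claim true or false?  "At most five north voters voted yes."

The determiner here denotes the relation: |A ∩ B| ≤ 5.
|A| = 19, |A ∩ B| = 5, |A ∖ B| = 14.
|A ∩ B| = 5, so the statement is true.

True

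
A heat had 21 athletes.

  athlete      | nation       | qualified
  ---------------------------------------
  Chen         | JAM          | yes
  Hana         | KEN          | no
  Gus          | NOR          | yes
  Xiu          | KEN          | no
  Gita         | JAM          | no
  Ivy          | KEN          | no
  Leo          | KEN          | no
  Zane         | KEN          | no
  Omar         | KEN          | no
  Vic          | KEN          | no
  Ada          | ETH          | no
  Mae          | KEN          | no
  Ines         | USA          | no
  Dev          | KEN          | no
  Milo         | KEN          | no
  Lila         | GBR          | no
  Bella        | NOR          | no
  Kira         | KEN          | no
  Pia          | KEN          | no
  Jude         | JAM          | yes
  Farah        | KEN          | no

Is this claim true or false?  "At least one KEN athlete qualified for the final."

'At least one KEN athlete qualified for the final' holds iff A ∩ B ≠ ∅ (|A ∩ B| ≥ 1).
A (the restrictor) = {Hana, Xiu, Ivy, Leo, Zane, Omar, Vic, Mae, Dev, Milo, Kira, Pia, Farah}, |A| = 13.
A ∩ B = {}, so |A ∩ B| = 0.
So the statement is false.

False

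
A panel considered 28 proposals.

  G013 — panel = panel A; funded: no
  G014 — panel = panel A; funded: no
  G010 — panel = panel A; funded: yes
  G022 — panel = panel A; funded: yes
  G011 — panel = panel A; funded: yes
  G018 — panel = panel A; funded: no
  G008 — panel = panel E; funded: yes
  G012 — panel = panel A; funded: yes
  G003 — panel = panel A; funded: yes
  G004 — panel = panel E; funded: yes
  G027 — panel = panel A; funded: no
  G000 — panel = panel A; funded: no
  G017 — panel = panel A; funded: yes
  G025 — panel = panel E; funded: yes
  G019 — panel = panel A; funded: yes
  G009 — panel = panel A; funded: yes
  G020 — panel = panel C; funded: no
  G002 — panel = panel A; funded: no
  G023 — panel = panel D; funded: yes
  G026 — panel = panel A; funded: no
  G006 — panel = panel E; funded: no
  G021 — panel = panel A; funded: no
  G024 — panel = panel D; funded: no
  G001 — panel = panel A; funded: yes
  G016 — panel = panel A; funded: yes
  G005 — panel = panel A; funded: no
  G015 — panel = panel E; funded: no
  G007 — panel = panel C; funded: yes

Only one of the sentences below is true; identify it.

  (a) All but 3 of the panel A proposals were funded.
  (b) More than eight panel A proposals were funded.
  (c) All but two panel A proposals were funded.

(b)

|A| = 19, |A ∩ B| = 10, |A ∖ B| = 9.
(a) requires |A ∖ B| = 3: false.
(b) requires |A ∩ B| > 8: true.
(c) requires |A ∖ B| = 2: false.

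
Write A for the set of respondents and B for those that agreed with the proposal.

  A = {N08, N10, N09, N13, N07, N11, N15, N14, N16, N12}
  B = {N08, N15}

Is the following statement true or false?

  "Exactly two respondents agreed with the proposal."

The determiner here denotes the relation: |A ∩ B| = 2.
A (the restrictor) = {N08, N10, N09, N13, N07, N11, N15, N14, N16, N12}, |A| = 10.
A ∩ B = {N08, N15}, so |A ∩ B| = 2.
|A ∩ B| = 2, so the statement is true.

True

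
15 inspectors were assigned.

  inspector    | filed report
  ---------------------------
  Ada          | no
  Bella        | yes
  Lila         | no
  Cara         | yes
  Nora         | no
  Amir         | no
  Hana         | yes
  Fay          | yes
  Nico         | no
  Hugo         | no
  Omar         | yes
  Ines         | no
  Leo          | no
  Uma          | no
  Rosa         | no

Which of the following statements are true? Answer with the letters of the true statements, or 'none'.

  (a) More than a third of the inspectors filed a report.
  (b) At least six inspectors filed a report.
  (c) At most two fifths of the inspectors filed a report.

|A| = 15, |A ∩ B| = 5, |A ∖ B| = 10.
(a) |A ∩ B| / |A| > 1/3: fails.
(b) |A ∩ B| ≥ 6: fails.
(c) |A ∩ B| / |A| ≤ 2/5: holds.

(c)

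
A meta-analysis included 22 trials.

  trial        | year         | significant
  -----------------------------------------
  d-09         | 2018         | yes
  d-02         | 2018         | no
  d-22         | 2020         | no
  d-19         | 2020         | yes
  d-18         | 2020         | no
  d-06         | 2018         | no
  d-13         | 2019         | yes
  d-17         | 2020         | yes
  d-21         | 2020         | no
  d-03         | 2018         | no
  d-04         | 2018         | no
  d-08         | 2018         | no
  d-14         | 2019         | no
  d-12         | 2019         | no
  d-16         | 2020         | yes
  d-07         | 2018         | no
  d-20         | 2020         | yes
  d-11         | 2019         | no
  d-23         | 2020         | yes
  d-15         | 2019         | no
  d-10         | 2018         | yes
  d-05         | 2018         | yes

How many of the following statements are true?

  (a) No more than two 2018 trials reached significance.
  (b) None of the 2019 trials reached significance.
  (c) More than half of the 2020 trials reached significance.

(a) 2018: |A| = 9, |A ∩ B| = 3; needs |A ∩ B| ≤ 2 — false.
(b) 2019: |A| = 5, |A ∩ B| = 1; needs A ∩ B = ∅ (|A ∩ B| = 0) — false.
(c) 2020: |A| = 8, |A ∩ B| = 5; needs |A ∩ B| > |A ∖ B| — true.

1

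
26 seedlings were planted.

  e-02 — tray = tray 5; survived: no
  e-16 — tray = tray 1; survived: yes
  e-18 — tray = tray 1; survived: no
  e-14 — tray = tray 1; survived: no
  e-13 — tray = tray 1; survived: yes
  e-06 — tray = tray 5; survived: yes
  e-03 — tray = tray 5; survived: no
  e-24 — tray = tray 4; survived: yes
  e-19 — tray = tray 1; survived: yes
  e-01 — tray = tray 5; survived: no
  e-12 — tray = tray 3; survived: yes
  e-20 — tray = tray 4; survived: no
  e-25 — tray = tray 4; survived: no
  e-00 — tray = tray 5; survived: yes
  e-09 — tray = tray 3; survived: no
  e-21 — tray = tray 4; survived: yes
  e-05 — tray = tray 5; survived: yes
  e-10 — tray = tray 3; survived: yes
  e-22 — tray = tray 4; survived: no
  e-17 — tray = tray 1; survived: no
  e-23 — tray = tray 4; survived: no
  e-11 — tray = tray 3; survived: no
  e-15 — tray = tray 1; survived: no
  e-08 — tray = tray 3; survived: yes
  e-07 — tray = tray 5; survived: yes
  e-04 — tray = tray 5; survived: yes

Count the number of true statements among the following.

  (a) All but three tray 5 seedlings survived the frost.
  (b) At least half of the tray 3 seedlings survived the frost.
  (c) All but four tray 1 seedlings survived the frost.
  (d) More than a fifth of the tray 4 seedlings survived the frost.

(a) tray 5: |A| = 8, |A ∩ B| = 5; needs |A ∖ B| = 3 — true.
(b) tray 3: |A| = 5, |A ∩ B| = 3; needs |A ∩ B| ≥ |A ∖ B| — true.
(c) tray 1: |A| = 7, |A ∩ B| = 3; needs |A ∖ B| = 4 — true.
(d) tray 4: |A| = 6, |A ∩ B| = 2; needs |A ∩ B| / |A| > 1/5 — true.

4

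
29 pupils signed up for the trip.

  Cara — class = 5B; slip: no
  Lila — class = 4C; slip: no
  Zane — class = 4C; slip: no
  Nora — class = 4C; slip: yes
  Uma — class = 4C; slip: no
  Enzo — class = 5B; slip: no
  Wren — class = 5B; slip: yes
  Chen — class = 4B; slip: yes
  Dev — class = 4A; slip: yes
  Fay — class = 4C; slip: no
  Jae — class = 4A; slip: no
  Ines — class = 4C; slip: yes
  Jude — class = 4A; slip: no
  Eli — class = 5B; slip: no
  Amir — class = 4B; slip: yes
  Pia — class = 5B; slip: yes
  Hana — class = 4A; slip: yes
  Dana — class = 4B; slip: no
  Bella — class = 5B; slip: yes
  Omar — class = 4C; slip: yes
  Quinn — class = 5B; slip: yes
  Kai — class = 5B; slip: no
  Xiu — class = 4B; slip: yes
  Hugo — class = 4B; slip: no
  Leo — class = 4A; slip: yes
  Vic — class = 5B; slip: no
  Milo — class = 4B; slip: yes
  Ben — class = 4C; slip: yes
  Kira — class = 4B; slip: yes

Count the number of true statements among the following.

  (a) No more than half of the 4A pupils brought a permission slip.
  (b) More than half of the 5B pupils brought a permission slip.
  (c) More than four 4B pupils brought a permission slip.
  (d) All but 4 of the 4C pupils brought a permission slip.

2

(a) 4A: |A| = 5, |A ∩ B| = 3; needs |A ∩ B| ≤ |A ∖ B| — false.
(b) 5B: |A| = 9, |A ∩ B| = 4; needs |A ∩ B| > |A ∖ B| — false.
(c) 4B: |A| = 7, |A ∩ B| = 5; needs |A ∩ B| > 4 — true.
(d) 4C: |A| = 8, |A ∩ B| = 4; needs |A ∖ B| = 4 — true.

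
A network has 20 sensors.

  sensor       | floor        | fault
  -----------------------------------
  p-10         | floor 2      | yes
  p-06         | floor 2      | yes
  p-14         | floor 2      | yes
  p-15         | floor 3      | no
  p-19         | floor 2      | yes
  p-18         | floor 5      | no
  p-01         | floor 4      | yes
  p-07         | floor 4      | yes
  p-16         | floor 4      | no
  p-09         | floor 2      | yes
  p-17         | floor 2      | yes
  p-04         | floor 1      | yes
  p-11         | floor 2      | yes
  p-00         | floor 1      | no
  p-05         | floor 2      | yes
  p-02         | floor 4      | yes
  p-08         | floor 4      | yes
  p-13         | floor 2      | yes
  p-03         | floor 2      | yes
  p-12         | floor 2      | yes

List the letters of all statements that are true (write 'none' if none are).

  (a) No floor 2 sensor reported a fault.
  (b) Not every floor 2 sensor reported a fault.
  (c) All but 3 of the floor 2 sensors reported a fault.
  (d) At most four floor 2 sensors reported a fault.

|A| = 11, |A ∩ B| = 11, |A ∖ B| = 0.
(a) A ∩ B = ∅ (|A ∩ B| = 0): fails.
(b) A ⊄ B (|A ∖ B| ≥ 1): fails.
(c) |A ∖ B| = 3: fails.
(d) |A ∩ B| ≤ 4: fails.

none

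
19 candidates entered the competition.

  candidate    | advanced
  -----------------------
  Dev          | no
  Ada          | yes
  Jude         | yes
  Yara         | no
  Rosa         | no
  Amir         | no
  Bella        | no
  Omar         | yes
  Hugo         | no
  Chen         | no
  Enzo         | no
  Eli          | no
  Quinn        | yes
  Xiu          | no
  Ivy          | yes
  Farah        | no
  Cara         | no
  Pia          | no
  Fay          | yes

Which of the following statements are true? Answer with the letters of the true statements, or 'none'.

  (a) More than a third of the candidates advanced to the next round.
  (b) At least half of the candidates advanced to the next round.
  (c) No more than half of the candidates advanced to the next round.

(c)

|A| = 19, |A ∩ B| = 6, |A ∖ B| = 13.
(a) |A ∩ B| / |A| > 1/3: fails.
(b) |A ∩ B| ≥ |A ∖ B|: fails.
(c) |A ∩ B| ≤ |A ∖ B|: holds.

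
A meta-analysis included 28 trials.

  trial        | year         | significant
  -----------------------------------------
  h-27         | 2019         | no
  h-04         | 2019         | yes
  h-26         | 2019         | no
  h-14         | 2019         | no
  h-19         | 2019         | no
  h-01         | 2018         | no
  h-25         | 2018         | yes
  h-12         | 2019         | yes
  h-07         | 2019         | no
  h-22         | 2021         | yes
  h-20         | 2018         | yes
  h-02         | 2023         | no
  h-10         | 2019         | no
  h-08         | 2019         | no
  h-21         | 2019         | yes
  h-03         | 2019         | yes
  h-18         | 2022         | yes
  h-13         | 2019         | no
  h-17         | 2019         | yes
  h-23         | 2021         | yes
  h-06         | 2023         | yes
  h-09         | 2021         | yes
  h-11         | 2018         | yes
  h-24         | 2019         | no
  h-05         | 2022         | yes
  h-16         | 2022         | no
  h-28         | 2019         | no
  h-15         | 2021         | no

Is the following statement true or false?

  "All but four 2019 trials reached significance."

False

The determiner here denotes the relation: |A ∖ B| = 4.
|A| = 15, |A ∩ B| = 5, |A ∖ B| = 10.
|A ∖ B| = 10, so the statement is false.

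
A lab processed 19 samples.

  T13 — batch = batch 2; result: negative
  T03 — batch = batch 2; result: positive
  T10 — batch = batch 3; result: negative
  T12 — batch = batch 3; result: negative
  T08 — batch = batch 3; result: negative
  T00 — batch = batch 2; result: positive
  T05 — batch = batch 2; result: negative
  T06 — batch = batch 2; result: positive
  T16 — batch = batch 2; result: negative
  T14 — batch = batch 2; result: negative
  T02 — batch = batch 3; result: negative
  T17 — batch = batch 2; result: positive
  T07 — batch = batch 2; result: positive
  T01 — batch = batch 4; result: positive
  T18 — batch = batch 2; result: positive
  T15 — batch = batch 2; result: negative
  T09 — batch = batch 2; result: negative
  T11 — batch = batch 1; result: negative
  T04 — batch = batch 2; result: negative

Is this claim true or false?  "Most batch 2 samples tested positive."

False

Truth condition: |A ∩ B| > |A ∖ B|.
A (the restrictor) = {T13, T03, T00, T05, T06, T16, T14, T17, T07, T18, T15, T09, T04}, |A| = 13.
A ∩ B = {T03, T00, T06, T17, T07, T18}, so |A ∩ B| = 6.
A ∖ B = {T13, T05, T16, T14, T15, T09, T04}, so |A ∖ B| = 7.
6 < 7, so the statement is false.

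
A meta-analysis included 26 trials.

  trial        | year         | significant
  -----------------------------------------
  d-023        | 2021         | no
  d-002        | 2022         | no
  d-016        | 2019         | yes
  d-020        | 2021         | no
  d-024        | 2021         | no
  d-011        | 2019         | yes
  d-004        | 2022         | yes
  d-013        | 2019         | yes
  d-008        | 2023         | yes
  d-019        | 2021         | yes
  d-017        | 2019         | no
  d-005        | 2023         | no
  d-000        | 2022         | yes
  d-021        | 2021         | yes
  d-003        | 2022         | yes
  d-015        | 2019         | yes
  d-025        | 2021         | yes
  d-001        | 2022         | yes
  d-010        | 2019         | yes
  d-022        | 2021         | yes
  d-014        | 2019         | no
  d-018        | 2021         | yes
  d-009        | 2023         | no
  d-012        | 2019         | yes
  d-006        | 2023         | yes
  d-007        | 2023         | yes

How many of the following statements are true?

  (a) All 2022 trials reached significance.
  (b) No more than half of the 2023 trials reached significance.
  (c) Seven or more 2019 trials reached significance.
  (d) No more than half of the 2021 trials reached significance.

0

(a) 2022: |A| = 5, |A ∩ B| = 4; needs A ⊆ B, i.e. every element of A is in B (|A ∖ B| = 0) — false.
(b) 2023: |A| = 5, |A ∩ B| = 3; needs |A ∩ B| ≤ |A ∖ B| — false.
(c) 2019: |A| = 8, |A ∩ B| = 6; needs |A ∩ B| ≥ 7 — false.
(d) 2021: |A| = 8, |A ∩ B| = 5; needs |A ∩ B| ≤ |A ∖ B| — false.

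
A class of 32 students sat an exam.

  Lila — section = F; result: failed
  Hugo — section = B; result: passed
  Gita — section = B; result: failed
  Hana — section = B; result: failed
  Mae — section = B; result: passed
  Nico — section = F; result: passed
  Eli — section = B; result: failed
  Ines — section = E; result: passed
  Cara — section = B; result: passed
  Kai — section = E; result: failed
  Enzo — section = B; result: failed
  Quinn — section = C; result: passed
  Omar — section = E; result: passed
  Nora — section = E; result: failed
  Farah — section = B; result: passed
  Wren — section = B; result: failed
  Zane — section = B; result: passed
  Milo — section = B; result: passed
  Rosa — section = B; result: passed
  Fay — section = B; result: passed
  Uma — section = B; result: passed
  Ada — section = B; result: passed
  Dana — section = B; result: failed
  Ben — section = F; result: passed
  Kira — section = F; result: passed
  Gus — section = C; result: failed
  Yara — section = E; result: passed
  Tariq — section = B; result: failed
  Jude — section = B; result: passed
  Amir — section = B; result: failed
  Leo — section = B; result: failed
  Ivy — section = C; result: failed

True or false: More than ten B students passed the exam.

'More than ten B students passed the exam' holds iff |A ∩ B| > 10.
|A| = 20, |A ∩ B| = 11, |A ∖ B| = 9.
|A ∩ B| = 11, so the statement is true.

True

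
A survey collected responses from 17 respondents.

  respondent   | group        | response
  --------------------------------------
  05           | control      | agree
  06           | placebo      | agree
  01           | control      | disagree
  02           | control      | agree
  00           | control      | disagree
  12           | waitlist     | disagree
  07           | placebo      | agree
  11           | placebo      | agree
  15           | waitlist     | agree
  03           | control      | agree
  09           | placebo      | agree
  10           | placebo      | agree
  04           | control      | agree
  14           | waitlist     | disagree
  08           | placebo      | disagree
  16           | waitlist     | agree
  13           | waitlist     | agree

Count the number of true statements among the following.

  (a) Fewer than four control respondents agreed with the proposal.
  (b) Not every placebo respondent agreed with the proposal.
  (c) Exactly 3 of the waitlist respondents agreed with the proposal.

2

(a) control: |A| = 6, |A ∩ B| = 4; needs |A ∩ B| < 4 — false.
(b) placebo: |A| = 6, |A ∩ B| = 5; needs A ⊄ B (|A ∖ B| ≥ 1) — true.
(c) waitlist: |A| = 5, |A ∩ B| = 3; needs |A ∩ B| = 3 — true.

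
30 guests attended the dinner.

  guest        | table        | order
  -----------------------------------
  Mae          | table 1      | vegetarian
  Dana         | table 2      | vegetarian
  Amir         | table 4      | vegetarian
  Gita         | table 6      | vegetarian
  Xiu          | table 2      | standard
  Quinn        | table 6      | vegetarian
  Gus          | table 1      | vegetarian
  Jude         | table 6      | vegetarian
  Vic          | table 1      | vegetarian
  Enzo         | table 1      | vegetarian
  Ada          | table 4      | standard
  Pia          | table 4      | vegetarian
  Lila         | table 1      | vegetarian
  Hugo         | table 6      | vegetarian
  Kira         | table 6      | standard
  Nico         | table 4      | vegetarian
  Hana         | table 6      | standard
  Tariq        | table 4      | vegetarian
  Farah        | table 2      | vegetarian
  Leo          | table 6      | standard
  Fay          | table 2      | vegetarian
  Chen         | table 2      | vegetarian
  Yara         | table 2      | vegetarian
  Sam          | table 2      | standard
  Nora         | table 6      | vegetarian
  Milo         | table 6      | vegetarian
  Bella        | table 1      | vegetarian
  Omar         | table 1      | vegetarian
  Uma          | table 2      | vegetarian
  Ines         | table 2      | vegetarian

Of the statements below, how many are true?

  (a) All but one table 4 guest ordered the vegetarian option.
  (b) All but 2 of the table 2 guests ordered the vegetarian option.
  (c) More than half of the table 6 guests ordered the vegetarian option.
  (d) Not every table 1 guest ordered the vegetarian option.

(a) table 4: |A| = 5, |A ∩ B| = 4; needs |A ∖ B| = 1 — true.
(b) table 2: |A| = 9, |A ∩ B| = 7; needs |A ∖ B| = 2 — true.
(c) table 6: |A| = 9, |A ∩ B| = 6; needs |A ∩ B| > |A ∖ B| — true.
(d) table 1: |A| = 7, |A ∩ B| = 7; needs A ⊄ B (|A ∖ B| ≥ 1) — false.

3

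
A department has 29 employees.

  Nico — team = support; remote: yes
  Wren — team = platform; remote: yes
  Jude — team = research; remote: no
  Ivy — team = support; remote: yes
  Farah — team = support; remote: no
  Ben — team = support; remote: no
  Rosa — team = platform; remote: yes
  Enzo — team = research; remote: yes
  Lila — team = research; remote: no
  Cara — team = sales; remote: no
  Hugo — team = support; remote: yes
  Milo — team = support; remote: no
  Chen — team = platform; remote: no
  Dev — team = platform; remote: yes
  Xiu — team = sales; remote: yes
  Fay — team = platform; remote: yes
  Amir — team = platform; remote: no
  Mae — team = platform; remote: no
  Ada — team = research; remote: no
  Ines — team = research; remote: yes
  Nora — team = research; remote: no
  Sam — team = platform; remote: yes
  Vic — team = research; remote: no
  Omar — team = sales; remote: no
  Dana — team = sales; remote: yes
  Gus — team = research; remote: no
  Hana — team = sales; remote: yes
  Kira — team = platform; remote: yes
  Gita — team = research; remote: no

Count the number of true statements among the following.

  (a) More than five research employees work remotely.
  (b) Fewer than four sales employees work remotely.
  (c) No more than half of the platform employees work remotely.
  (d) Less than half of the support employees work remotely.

(a) research: |A| = 9, |A ∩ B| = 2; needs |A ∩ B| > 5 — false.
(b) sales: |A| = 5, |A ∩ B| = 3; needs |A ∩ B| < 4 — true.
(c) platform: |A| = 9, |A ∩ B| = 6; needs |A ∩ B| ≤ |A ∖ B| — false.
(d) support: |A| = 6, |A ∩ B| = 3; needs |A ∩ B| < |A ∖ B| — false.

1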